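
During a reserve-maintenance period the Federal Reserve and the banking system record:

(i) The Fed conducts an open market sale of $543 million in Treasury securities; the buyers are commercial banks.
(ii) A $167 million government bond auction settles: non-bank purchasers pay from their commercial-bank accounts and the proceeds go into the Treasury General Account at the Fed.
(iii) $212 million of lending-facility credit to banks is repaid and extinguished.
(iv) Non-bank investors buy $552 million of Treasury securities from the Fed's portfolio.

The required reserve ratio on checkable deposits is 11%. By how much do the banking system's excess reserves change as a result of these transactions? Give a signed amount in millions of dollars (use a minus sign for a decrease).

-$1394.91 million

OMO sale (to banks) $543 million: reserves −$543M, deposits 0.
Government account inflow $167 million: reserves −$167M, deposits −$167M.
Discount-window repayment $212 million: reserves −$212M, deposits 0.
Asset sale (to non-banks) $552 million: reserves −$552M, deposits −$552M.
Totals: Δreserves = −$1474M, Δdeposits = −$719M.
Δrequired reserves = 11% × −$719M = −$79.09M.
Δexcess reserves = Δreserves − Δrequired = −$1474M − (−$79.09M) = -$1394.91 million.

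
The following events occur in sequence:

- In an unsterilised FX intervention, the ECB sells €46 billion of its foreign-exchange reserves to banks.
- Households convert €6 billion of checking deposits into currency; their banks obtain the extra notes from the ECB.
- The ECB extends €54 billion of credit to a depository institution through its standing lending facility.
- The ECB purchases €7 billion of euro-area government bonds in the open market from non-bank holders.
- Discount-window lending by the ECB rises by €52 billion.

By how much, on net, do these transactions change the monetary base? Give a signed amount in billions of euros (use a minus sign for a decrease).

+€67 billion

ECB balance sheet:
  Assets:      Securities +€7B, Loans to banks +€106B, Foreign assets −€46B
  Liabilities: Bank reserves +€61B, Currency in circulation +€6B
Monetary base = currency + reserves: +€6B + (+€61B) = +€67 billion.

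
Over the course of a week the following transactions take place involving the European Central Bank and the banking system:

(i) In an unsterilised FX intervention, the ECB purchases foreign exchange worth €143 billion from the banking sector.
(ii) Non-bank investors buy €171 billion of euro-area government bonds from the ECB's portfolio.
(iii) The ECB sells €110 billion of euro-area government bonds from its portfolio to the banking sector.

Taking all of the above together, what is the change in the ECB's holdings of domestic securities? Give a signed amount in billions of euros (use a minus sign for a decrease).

-€281 billion

FX purchase €143 billion: the ECB's securities portfolio is untouched → 0.
Asset sale (to non-banks) €171 billion: securities removed from the ECB's portfolio → −€171B.
OMO sale (to banks) €110 billion: securities removed from the ECB's portfolio → −€110B.
Net: 0 − 171 − 110 = -€281 billion.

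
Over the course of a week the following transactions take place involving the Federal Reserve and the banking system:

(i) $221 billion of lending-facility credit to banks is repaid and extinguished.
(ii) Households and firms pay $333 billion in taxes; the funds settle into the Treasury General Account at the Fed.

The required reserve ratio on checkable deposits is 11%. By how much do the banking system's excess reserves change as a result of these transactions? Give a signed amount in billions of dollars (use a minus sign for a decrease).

Discount-window repayment $221 billion: reserves −$221B, deposits 0.
Government account inflow $333 billion: reserves −$333B, deposits −$333B.
Totals: Δreserves = −$554B, Δdeposits = −$333B.
Δrequired reserves = 11% × −$333B = −$36.63B.
Δexcess reserves = Δreserves − Δrequired = −$554B − (−$36.63B) = -$517.37 billion.

-$517.37 billion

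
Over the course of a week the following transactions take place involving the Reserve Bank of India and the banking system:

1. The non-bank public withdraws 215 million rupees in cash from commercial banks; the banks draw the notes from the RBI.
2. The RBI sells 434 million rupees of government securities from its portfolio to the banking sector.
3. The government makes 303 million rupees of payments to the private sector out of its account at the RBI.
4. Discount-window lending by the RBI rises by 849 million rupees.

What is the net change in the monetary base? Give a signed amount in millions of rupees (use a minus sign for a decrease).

RBI balance sheet:
  Assets:      Securities −434M, Loans to banks +849M
  Liabilities: Bank reserves +503M, Currency in circulation +215M, Government deposits −303M
Commercial banking system:
  Assets:      Reserves at CB +503M, Securities +434M
  Liabilities: Checkable deposits +88M, Borrowings from CB +849M
Monetary base = currency + reserves: +215M + (+503M) = +718 million.

+718 million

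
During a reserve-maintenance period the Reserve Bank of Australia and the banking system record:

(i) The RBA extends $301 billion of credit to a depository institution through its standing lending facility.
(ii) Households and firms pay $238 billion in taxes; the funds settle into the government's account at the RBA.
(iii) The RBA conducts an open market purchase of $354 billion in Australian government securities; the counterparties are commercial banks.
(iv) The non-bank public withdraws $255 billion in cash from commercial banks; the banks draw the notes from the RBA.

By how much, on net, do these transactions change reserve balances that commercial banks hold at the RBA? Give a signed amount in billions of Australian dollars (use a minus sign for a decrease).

Discount-window loan $301 billion: the loan is credited to the bank's reserve account → +$301B.
Government account inflow $238 billion: funds move from bank reserves into the government account → −$238B.
OMO purchase (from banks) $354 billion: the RBA pays by crediting reserve accounts → +$354B.
Currency withdrawal $255 billion: banks swap reserves for currency → −$255B.
Net: 301 − 238 + 354 − 255 = +$162 billion.

+$162 billion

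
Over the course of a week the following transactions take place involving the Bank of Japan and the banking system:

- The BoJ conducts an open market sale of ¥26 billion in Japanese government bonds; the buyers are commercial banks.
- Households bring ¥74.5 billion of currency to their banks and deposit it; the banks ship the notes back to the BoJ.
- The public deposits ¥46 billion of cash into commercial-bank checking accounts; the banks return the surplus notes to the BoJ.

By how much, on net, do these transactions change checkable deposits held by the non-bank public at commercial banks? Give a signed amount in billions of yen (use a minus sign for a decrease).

BoJ balance sheet:
  Assets:      Securities −¥26B
  Liabilities: Bank reserves +¥94.5B, Currency in circulation −¥120.5B
Commercial banking system:
  Assets:      Reserves at CB +¥94.5B, Securities +¥26B
  Liabilities: Checkable deposits +¥120.5B
So the change in checkable deposits held by the non-bank public at commercial banks is +¥120.5 billion.

+¥120.5 billion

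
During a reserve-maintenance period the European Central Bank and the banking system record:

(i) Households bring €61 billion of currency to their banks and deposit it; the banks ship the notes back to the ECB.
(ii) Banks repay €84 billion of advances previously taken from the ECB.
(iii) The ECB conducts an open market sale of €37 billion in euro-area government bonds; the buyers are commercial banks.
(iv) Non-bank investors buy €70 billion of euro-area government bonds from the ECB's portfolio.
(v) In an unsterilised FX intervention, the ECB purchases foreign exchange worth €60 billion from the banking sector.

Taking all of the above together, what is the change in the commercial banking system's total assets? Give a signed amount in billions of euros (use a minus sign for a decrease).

ECB balance sheet:
  Assets:      Securities −€107B, Loans to banks −€84B, Foreign assets +€60B
  Liabilities: Bank reserves −€70B, Currency in circulation −€61B
Commercial banking system:
  Assets:      Reserves at CB −€70B, Securities +€37B, Foreign assets −€60B
  Liabilities: Checkable deposits −€9B, Borrowings from CB −€84B
Change in total bank assets = -€93 billion.

-€93 billion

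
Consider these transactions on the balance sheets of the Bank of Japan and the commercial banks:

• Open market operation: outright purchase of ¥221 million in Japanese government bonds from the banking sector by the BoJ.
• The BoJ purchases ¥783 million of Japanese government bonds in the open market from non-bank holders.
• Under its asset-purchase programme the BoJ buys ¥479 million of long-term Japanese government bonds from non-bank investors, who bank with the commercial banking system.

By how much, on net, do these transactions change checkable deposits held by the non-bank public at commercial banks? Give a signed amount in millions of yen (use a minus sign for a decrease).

OMO purchase (from banks) ¥221 million: the counterparty is a bank, so public deposits are unchanged → 0.
Asset purchase (from non-banks) ¥783 million: non-bank counterparties' bank balances rise → +¥783M.
Asset purchase (from non-banks) ¥479 million: non-bank counterparties' bank balances rise → +¥479M.
Net: 0 + 783 + 479 = +¥1262 million.

+¥1262 million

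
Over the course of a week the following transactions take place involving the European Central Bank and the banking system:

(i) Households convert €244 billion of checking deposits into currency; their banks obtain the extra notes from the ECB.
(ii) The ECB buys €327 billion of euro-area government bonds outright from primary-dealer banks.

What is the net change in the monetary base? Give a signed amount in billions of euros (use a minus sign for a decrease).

+€327 billion

Currency withdrawal €244 billion: just a shift between currency and reserves — both are base money → 0.
OMO purchase (from banks) €327 billion: ECB balance sheet expands → +€327B.
Net: 0 + 327 = +€327 billion.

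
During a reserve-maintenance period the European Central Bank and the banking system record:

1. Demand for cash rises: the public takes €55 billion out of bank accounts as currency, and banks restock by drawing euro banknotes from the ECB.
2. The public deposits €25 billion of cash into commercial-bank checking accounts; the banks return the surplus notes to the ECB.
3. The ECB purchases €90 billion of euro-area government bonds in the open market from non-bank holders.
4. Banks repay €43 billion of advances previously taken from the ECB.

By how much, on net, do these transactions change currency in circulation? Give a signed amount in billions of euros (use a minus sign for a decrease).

+€30 billion

Currency withdrawal €55 billion: notes leave the central bank → +€55B.
Currency deposit €25 billion: notes return to the central bank → −€25B.
Asset purchase (from non-banks) €90 billion: no currency enters or leaves circulation → 0.
Discount-window repayment €43 billion: no currency enters or leaves circulation → 0.
Net: 55 − 25 + 0 + 0 = +€30 billion.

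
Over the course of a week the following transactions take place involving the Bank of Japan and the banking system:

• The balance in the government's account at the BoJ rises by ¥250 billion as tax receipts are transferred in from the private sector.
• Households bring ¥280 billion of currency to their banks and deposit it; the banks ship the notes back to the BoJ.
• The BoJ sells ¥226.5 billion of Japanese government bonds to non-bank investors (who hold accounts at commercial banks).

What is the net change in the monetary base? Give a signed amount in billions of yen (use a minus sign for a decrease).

-¥476.5 billion

BoJ balance sheet:
  Assets:      Securities −¥226.5B
  Liabilities: Bank reserves −¥196.5B, Currency in circulation −¥280B, Government deposits +¥250B
Commercial banking system:
  Assets:      Reserves at CB −¥196.5B
  Liabilities: Checkable deposits −¥196.5B
Monetary base = currency + reserves: −¥280B + (−¥196.5B) = -¥476.5 billion.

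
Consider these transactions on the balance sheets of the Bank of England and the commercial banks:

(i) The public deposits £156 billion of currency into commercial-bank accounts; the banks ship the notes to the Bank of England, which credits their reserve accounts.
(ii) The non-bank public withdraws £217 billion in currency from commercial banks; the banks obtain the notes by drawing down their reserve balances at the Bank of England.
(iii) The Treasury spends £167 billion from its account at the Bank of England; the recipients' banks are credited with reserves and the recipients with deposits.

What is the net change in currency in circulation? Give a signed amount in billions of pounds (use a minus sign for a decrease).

+£61 billion

Bank of England balance sheet:
  Assets:      no change
  Liabilities: Bank reserves +£106B, Currency in circulation +£61B, Government deposits −£167B
Commercial banking system:
  Assets:      Reserves at CB +£106B
  Liabilities: Checkable deposits +£106B
So the change in currency in circulation is +£61 billion.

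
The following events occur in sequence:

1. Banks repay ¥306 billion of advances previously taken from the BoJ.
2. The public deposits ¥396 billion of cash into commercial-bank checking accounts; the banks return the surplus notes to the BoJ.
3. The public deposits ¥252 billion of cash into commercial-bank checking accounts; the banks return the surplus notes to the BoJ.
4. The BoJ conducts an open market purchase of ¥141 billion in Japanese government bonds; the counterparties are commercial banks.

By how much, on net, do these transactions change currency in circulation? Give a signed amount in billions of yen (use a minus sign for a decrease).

Discount-window repayment ¥306 billion: no currency enters or leaves circulation → 0.
Currency deposit ¥396 billion: notes return to the central bank → −¥396B.
Currency deposit ¥252 billion: notes return to the central bank → −¥252B.
OMO purchase (from banks) ¥141 billion: no currency enters or leaves circulation → 0.
Net: 0 − 396 − 252 + 0 = -¥648 billion.

-¥648 billion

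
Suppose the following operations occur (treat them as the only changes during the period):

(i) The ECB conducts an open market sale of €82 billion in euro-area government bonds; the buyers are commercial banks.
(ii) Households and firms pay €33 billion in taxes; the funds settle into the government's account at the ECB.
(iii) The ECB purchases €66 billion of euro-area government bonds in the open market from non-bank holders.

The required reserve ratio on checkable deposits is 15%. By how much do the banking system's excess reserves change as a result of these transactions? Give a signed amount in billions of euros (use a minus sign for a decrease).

OMO sale (to banks) €82 billion: reserves −€82B, deposits 0.
Government account inflow €33 billion: reserves −€33B, deposits −€33B.
Asset purchase (from non-banks) €66 billion: reserves +€66B, deposits +€66B.
Totals: Δreserves = −€49B, Δdeposits = +€33B.
Δrequired reserves = 15% × +€33B = +€4.95B.
Δexcess reserves = Δreserves − Δrequired = −€49B − (+€4.95B) = -€53.95 billion.

-€53.95 billion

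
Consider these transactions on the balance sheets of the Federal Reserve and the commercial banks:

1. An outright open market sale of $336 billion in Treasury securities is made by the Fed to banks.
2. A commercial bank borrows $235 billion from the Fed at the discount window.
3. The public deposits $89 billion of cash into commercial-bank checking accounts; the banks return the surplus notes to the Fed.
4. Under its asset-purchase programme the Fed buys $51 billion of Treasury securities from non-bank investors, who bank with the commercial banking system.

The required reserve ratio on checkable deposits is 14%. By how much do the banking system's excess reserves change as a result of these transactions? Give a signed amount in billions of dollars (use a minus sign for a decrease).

OMO sale (to banks) $336 billion: reserves −$336B, deposits 0.
Discount-window loan $235 billion: reserves +$235B, deposits 0.
Currency deposit $89 billion: reserves +$89B, deposits +$89B.
Asset purchase (from non-banks) $51 billion: reserves +$51B, deposits +$51B.
Totals: Δreserves = +$39B, Δdeposits = +$140B.
Δrequired reserves = 14% × +$140B = +$19.6B.
Δexcess reserves = Δreserves − Δrequired = +$39B − (+$19.6B) = +$19.4 billion.

+$19.4 billion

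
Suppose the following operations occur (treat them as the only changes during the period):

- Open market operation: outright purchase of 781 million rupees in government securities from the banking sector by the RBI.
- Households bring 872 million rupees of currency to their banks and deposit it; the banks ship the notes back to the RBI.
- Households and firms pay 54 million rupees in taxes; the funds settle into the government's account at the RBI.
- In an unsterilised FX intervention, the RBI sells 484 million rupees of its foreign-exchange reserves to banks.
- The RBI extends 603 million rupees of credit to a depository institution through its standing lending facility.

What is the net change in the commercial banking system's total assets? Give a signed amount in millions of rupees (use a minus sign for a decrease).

RBI balance sheet:
  Assets:      Securities +781M, Loans to banks +603M, Foreign assets −484M
  Liabilities: Bank reserves +1718M, Currency in circulation −872M, Government deposits +54M
Commercial banking system:
  Assets:      Reserves at CB +1718M, Securities −781M, Foreign assets +484M
  Liabilities: Checkable deposits +818M, Borrowings from CB +603M
Change in total bank assets = +1421 million.

+1421 million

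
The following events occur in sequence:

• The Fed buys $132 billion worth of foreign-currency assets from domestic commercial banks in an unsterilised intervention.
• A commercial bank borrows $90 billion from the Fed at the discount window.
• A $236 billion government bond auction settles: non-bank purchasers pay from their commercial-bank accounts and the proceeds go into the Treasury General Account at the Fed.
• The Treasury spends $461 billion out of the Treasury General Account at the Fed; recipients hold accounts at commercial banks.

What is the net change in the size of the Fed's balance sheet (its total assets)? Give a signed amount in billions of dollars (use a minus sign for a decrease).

+$222 billion

FX purchase $132 billion: a Fed asset is acquired → +$132B.
Discount-window loan $90 billion: a Fed asset is acquired → +$90B.
Government account inflow $236 billion: only the composition of liabilities changes → 0.
Government spending $461 billion: only the composition of liabilities changes → 0.
Net: 132 + 90 + 0 + 0 = +$222 billion.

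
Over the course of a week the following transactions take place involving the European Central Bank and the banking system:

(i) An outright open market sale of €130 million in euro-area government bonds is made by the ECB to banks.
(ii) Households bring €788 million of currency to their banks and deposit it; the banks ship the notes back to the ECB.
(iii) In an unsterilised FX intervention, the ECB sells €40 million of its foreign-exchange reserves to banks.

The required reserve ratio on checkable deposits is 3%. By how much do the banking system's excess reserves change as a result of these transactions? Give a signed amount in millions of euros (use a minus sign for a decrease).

OMO sale (to banks) €130 million: reserves −€130M, deposits 0.
Currency deposit €788 million: reserves +€788M, deposits +€788M.
FX sale €40 million: reserves −€40M, deposits 0.
Totals: Δreserves = +€618M, Δdeposits = +€788M.
Δrequired reserves = 3% × +€788M = +€23.64M.
Δexcess reserves = Δreserves − Δrequired = +€618M − (+€23.64M) = +€594.36 million.

+€594.36 million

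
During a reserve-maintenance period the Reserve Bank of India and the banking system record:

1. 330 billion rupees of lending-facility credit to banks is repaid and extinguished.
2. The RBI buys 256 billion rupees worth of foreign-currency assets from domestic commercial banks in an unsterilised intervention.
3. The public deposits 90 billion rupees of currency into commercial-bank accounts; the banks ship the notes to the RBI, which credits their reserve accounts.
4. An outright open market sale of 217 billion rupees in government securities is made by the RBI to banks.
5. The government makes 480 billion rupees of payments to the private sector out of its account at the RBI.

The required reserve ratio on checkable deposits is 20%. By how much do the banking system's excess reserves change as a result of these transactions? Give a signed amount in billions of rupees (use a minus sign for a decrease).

Discount-window repayment 330 billion rupees: reserves −330B, deposits 0.
FX purchase 256 billion rupees: reserves +256B, deposits 0.
Currency deposit 90 billion rupees: reserves +90B, deposits +90B.
OMO sale (to banks) 217 billion rupees: reserves −217B, deposits 0.
Government spending 480 billion rupees: reserves +480B, deposits +480B.
Totals: Δreserves = +279B, Δdeposits = +570B.
Δrequired reserves = 20% × +570B = +114B.
Δexcess reserves = Δreserves − Δrequired = +279B − (+114B) = +165 billion.

+165 billion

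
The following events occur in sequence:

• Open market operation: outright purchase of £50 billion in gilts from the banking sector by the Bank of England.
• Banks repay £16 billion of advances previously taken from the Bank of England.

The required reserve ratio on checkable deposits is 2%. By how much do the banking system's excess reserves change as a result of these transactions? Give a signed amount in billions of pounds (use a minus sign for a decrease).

+£34 billion

OMO purchase (from banks) £50 billion: reserves +£50B, deposits 0.
Discount-window repayment £16 billion: reserves −£16B, deposits 0.
Totals: Δreserves = +£34B, Δdeposits = 0.
Δrequired reserves = 2% × 0 = 0.
Δexcess reserves = Δreserves − Δrequired = +£34B − (0) = +£34 billion.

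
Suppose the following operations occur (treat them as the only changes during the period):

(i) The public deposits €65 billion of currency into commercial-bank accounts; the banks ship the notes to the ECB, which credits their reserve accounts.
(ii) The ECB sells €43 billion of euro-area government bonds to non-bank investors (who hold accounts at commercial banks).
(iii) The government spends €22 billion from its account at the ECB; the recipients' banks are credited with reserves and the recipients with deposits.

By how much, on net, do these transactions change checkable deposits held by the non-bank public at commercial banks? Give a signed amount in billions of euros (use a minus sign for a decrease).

+€44 billion

Currency deposit €65 billion: non-bank counterparties' bank balances rise → +€65B.
Asset sale (to non-banks) €43 billion: non-bank counterparties' bank balances fall → −€43B.
Government spending €22 billion: non-bank counterparties' bank balances rise → +€22B.
Net: 65 − 43 + 22 = +€44 billion.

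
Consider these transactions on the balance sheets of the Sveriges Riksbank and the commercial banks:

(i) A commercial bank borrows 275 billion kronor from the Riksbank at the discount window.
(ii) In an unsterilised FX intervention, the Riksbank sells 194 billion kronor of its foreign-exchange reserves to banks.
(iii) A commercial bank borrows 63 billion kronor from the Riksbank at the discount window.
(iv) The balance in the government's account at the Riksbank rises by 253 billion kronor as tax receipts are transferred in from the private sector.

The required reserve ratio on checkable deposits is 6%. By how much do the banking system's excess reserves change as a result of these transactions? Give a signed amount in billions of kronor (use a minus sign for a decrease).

Discount-window loan 275 billion kronor: reserves +275B, deposits 0.
FX sale 194 billion kronor: reserves −194B, deposits 0.
Discount-window loan 63 billion kronor: reserves +63B, deposits 0.
Government account inflow 253 billion kronor: reserves −253B, deposits −253B.
Totals: Δreserves = −109B, Δdeposits = −253B.
Δrequired reserves = 6% × −253B = −15.18B.
Δexcess reserves = Δreserves − Δrequired = −109B − (−15.18B) = -93.82 billion.

-93.82 billion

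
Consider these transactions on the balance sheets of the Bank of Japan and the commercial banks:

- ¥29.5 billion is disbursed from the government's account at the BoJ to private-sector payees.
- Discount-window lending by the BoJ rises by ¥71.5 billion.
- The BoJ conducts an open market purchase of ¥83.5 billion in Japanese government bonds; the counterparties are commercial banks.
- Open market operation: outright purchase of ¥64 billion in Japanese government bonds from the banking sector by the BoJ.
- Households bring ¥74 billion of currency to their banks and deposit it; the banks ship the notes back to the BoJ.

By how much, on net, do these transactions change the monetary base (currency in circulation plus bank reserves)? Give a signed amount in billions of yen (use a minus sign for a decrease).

BoJ balance sheet:
  Assets:      Securities +¥147.5B, Loans to banks +¥71.5B
  Liabilities: Bank reserves +¥322.5B, Currency in circulation −¥74B, Government deposits −¥29.5B
Commercial banking system:
  Assets:      Reserves at CB +¥322.5B, Securities −¥147.5B
  Liabilities: Checkable deposits +¥103.5B, Borrowings from CB +¥71.5B
Monetary base = currency + reserves: −¥74B + (+¥322.5B) = +¥248.5 billion.

+¥248.5 billion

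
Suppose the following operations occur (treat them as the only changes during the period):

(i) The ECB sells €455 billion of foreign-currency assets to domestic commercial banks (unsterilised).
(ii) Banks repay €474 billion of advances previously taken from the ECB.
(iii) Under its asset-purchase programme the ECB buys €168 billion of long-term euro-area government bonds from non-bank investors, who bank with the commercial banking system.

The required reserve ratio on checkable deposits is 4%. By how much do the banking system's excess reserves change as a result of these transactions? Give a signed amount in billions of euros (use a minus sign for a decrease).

-€767.72 billion

FX sale €455 billion: reserves −€455B, deposits 0.
Discount-window repayment €474 billion: reserves −€474B, deposits 0.
Asset purchase (from non-banks) €168 billion: reserves +€168B, deposits +€168B.
Totals: Δreserves = −€761B, Δdeposits = +€168B.
Δrequired reserves = 4% × +€168B = +€6.72B.
Δexcess reserves = Δreserves − Δrequired = −€761B − (+€6.72B) = -€767.72 billion.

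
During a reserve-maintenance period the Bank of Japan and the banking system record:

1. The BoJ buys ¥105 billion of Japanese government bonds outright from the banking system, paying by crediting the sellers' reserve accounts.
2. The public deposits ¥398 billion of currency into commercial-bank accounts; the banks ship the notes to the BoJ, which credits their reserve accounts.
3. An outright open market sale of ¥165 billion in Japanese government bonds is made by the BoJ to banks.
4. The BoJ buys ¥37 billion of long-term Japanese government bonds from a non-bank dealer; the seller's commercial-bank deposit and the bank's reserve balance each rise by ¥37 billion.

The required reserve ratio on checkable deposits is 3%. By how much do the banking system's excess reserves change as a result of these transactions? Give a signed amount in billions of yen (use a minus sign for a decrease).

OMO purchase (from banks) ¥105 billion: reserves +¥105B, deposits 0.
Currency deposit ¥398 billion: reserves +¥398B, deposits +¥398B.
OMO sale (to banks) ¥165 billion: reserves −¥165B, deposits 0.
Asset purchase (from non-banks) ¥37 billion: reserves +¥37B, deposits +¥37B.
Totals: Δreserves = +¥375B, Δdeposits = +¥435B.
Δrequired reserves = 3% × +¥435B = +¥13.05B.
Δexcess reserves = Δreserves − Δrequired = +¥375B − (+¥13.05B) = +¥361.95 billion.

+¥361.95 billion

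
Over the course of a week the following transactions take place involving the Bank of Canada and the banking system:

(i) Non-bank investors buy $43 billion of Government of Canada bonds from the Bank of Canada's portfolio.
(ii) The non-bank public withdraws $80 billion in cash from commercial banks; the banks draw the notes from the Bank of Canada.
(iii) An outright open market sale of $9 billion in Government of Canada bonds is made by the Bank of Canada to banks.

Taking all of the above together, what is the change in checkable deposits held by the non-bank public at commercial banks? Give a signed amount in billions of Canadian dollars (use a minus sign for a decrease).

-$123 billion

Bank of Canada balance sheet:
  Assets:      Securities −$52B
  Liabilities: Bank reserves −$132B, Currency in circulation +$80B
Commercial banking system:
  Assets:      Reserves at CB −$132B, Securities +$9B
  Liabilities: Checkable deposits −$123B
So the change in checkable deposits held by the non-bank public at commercial banks is -$123 billion.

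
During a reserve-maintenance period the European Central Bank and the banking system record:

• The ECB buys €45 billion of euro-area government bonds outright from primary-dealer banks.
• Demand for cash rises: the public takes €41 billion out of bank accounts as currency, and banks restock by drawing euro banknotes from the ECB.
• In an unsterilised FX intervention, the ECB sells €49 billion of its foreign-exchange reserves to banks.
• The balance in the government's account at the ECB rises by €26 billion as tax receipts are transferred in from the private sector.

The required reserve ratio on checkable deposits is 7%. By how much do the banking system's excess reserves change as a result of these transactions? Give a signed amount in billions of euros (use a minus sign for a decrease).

-€66.31 billion

OMO purchase (from banks) €45 billion: reserves +€45B, deposits 0.
Currency withdrawal €41 billion: reserves −€41B, deposits −€41B.
FX sale €49 billion: reserves −€49B, deposits 0.
Government account inflow €26 billion: reserves −€26B, deposits −€26B.
Totals: Δreserves = −€71B, Δdeposits = −€67B.
Δrequired reserves = 7% × −€67B = −€4.69B.
Δexcess reserves = Δreserves − Δrequired = −€71B − (−€4.69B) = -€66.31 billion.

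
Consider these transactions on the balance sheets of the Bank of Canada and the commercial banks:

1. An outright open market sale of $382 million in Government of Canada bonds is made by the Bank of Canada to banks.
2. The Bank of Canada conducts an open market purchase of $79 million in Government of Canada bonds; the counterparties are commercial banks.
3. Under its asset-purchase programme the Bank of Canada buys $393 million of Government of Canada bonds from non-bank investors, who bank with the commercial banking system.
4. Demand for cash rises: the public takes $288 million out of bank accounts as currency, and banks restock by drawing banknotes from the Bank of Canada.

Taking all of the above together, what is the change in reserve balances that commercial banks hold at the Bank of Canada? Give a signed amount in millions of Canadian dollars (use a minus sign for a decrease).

OMO sale (to banks) $382 million: the buying banks pay out of their reserve balances → −$382M.
OMO purchase (from banks) $79 million: the Bank of Canada pays by crediting reserve accounts → +$79M.
Asset purchase (from non-banks) $393 million: the Bank of Canada pays by crediting reserve accounts → +$393M.
Currency withdrawal $288 million: banks swap reserves for currency → −$288M.
Net: −382 + 79 + 393 − 288 = -$198 million.

-$198 million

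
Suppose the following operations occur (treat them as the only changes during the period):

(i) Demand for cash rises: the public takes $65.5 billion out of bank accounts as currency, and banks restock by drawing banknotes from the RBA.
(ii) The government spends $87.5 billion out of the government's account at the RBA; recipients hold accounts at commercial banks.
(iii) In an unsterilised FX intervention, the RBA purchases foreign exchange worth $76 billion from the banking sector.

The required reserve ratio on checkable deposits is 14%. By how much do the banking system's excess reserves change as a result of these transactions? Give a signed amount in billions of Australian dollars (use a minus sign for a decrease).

+$94.92 billion

Currency withdrawal $65.5 billion: reserves −$65.5B, deposits −$65.5B.
Government spending $87.5 billion: reserves +$87.5B, deposits +$87.5B.
FX purchase $76 billion: reserves +$76B, deposits 0.
Totals: Δreserves = +$98B, Δdeposits = +$22B.
Δrequired reserves = 14% × +$22B = +$3.08B.
Δexcess reserves = Δreserves − Δrequired = +$98B − (+$3.08B) = +$94.92 billion.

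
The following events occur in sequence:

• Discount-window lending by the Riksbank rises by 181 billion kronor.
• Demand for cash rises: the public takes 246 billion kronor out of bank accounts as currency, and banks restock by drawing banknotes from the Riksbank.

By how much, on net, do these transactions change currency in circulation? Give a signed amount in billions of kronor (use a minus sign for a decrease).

Discount-window loan 181 billion kronor: no currency enters or leaves circulation → 0.
Currency withdrawal 246 billion kronor: notes leave the central bank → +246B.
Net: 0 + 246 = +246 billion.

+246 billion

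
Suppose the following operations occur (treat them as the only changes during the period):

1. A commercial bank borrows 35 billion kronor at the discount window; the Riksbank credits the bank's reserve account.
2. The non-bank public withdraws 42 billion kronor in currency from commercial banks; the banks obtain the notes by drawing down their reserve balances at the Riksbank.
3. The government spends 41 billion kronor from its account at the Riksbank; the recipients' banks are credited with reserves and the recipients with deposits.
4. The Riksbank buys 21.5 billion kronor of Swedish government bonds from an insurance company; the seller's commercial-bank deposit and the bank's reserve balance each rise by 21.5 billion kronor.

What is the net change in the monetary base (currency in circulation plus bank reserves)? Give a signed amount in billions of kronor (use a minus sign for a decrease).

Discount-window loan 35 billion kronor: Riksbank balance sheet expands → +35B.
Currency withdrawal 42 billion kronor: just a shift between currency and reserves — both are base money → 0.
Government spending 41 billion kronor: a non-base liability converts back to reserves → +41B.
Asset purchase (from non-banks) 21.5 billion kronor: Riksbank balance sheet expands → +21.5B.
Net: 35 + 0 + 41 + 21.5 = +97.5 billion.

+97.5 billion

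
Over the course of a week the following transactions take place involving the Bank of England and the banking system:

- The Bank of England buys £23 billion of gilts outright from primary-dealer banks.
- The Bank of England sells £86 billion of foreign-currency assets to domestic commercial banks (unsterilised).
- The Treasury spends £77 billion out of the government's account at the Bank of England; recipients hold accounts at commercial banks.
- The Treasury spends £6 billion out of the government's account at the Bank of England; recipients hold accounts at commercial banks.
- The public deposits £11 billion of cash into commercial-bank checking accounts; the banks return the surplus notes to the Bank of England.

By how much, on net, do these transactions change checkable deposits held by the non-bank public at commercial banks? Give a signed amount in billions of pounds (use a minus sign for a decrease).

Bank of England balance sheet:
  Assets:      Securities +£23B, Foreign assets −£86B
  Liabilities: Bank reserves +£31B, Currency in circulation −£11B, Government deposits −£83B
Commercial banking system:
  Assets:      Reserves at CB +£31B, Securities −£23B, Foreign assets +£86B
  Liabilities: Checkable deposits +£94B
So the change in checkable deposits held by the non-bank public at commercial banks is +£94 billion.

+£94 billion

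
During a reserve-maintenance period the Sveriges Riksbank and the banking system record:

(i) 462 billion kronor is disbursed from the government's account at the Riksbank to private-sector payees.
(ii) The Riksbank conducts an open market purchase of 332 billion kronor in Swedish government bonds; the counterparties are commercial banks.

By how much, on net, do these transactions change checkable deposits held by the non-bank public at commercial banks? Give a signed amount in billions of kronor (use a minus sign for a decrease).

Riksbank balance sheet:
  Assets:      Securities +332B
  Liabilities: Bank reserves +794B, Government deposits −462B
Commercial banking system:
  Assets:      Reserves at CB +794B, Securities −332B
  Liabilities: Checkable deposits +462B
So the change in checkable deposits held by the non-bank public at commercial banks is +462 billion.

+462 billion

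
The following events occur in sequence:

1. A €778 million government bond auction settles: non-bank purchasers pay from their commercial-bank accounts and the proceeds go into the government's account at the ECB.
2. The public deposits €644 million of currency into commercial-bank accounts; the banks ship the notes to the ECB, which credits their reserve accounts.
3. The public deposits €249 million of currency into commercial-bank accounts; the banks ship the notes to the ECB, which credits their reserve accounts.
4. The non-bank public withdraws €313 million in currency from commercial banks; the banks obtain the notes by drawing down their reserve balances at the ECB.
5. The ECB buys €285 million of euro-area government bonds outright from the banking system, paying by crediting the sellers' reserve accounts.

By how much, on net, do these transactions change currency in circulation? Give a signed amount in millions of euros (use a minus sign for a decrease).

-€580 million

ECB balance sheet:
  Assets:      Securities +€285M
  Liabilities: Bank reserves +€87M, Currency in circulation −€580M, Government deposits +€778M
So the change in currency in circulation is -€580 million.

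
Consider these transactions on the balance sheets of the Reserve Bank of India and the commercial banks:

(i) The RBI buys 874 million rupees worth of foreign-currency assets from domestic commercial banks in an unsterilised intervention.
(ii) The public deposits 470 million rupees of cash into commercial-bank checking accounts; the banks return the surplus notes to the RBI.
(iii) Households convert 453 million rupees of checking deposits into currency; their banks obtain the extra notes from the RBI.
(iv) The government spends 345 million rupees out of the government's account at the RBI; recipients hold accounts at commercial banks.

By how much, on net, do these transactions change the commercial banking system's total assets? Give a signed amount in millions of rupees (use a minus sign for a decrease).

RBI balance sheet:
  Assets:      Foreign assets +874M
  Liabilities: Bank reserves +1236M, Currency in circulation −17M, Government deposits −345M
Commercial banking system:
  Assets:      Reserves at CB +1236M, Foreign assets −874M
  Liabilities: Checkable deposits +362M
Change in total bank assets = +362 million.

+362 million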